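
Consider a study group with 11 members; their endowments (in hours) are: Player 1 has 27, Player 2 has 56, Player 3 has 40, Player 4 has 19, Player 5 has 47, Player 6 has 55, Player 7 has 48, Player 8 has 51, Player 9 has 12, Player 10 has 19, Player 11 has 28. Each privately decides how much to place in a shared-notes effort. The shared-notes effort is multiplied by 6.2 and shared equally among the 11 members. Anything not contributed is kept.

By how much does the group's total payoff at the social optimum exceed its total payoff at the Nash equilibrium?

2090.40 hours

The private return per contributed unit is 6.2/11 = 0.5636 < 1 for every player regardless of endowment, so the Nash equilibrium is zero contribution and the group total is Σ E_j = 27 + 56 + 40 + 19 + 47 + 55 + 48 + 51 + 12 + 19 + 28 = 402.
Each contributed unit returns 6.200 to the group, so the social optimum is full contribution by everyone: group total = 6.200 × 402 = 2492.40.
Efficiency loss = (6.200 − 1) × 402 = 2090.40.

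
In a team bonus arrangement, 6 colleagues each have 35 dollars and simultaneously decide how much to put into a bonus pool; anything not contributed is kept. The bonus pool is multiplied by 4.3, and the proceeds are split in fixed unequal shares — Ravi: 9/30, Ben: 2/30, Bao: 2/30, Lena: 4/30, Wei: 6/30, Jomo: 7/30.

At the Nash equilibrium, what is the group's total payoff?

441.00 dollars

A player with share s gets back 4.3·s per unit contributed, so full contribution is dominant for anyone with s > 1/4.3 = 0.2326 and zero contribution is dominant for anyone below.
Ravi and Jomo are above the threshold, contributing 35 each; the remaining 4 contribute 0. Total contributed: 70.
The bonus pool pays out 4.3 × 70 = 301.00 in total (split across the unequal shares, but the aggregate is all that matters for the group sum).
The 4 free-riders keep 35 each, adding 140. Group total = 140 + 301.00 = 441.00.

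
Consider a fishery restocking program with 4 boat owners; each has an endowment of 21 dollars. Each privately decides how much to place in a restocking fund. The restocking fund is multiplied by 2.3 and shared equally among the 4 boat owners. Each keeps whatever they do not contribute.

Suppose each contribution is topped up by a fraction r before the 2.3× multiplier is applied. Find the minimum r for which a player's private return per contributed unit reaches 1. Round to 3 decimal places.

0.739

With matching at rate r, one contributed unit becomes (1 + r) in the restocking fund and returns 2.3 × (1 + r) / 4 to the contributor.
Setting this equal to 1: 1 + r = 4/2.3 = 1.7391.
So the minimum matching rate is r = 1.7391 − 1 = 0.739.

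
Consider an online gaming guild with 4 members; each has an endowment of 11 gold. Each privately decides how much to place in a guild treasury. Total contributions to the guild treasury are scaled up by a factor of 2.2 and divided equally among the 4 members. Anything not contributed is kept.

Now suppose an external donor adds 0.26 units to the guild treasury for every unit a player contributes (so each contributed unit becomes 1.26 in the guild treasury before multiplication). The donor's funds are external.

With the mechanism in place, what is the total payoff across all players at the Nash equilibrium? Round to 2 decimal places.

Even with the mechanism, each unit contributed returns only 2.2 × 1.26 / 4 = 0.6930 per unit of net cost, so contributing nothing is still dominant.
Everyone keeps their endowment and the group total is 4 × 11 = 44.

44.00 gold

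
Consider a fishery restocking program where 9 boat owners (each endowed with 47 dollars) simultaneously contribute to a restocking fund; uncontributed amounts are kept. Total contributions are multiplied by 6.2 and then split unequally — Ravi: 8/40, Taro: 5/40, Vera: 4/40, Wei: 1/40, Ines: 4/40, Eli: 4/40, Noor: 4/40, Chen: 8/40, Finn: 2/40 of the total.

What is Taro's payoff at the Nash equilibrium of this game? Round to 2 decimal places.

Player j's private return per contributed unit is 6.2 × (j's share). Contributing is weakly dominant for j when that share is at least 1/6.2 = 0.1613, and contributing 0 is dominant otherwise.
Ravi and Chen are above the threshold, contributing 47 each; the remaining 7 contribute 0. Total contributed: 94.
Taro keeps 47 and receives 6.2 × 94 × 5/40 = 72.85 from the restocking fund, for a payoff of 119.85.

119.85 dollars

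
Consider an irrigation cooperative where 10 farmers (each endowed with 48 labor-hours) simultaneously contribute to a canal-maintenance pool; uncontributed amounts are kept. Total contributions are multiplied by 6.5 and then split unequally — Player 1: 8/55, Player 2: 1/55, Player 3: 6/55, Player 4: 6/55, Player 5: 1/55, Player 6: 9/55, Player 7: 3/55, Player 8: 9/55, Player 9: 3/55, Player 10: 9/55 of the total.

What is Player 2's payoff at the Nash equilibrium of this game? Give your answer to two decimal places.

Each unit j contributes comes back to j as 6.5 × (j's share), so j prefers to contribute only if that share exceeds 1/6.5 = 0.1538; otherwise keeping the unit dominates.
The shares above 0.1538 belong to Player 6, Player 8 and Player 10, contributing 48 each; the remaining 7 contribute 0. Total contributed: 144.
Player 2 keeps 48 and receives 6.5 × 144 × 1/55 = 17.02 from the canal-maintenance pool, for a payoff of 65.02.

65.02 labor-hours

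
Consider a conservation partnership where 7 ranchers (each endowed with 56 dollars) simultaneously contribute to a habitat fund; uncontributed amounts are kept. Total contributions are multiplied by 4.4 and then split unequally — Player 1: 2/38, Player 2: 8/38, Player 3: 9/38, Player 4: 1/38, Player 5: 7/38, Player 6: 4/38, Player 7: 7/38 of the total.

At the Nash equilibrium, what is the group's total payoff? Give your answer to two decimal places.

Player j's private return per contributed unit is 4.4 × (j's share). Contributing is weakly dominant for j when that share is at least 1/4.4 = 0.2273, and contributing 0 is dominant otherwise.
Player 3 alone (share 9/38) is above the threshold, contributing 56; the remaining 6 contribute 0. Total contributed: 56.
The habitat fund pays out 4.4 × 56 = 246.40 in total (split across the unequal shares, but the aggregate is all that matters for the group sum).
The 6 free-riders keep 56 each, adding 336. Group total = 336 + 246.40 = 582.40.

582.40 dollars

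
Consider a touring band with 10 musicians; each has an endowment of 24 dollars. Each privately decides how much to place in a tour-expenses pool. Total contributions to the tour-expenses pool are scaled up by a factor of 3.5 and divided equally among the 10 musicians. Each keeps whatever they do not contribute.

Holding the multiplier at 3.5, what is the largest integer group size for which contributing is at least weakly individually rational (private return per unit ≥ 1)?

3

Private return per unit is 3.5/(group size), which is ≥ 1 whenever the group size is ≤ 3.5.
The largest such integer is 3.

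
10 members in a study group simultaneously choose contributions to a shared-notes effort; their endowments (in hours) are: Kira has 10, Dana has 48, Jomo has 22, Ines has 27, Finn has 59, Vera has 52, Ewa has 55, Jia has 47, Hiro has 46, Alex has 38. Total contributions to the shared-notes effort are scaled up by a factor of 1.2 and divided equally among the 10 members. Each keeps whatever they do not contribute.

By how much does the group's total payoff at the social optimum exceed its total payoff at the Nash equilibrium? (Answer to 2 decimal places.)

80.80 hours

The private return per contributed unit is 1.2/10 = 0.1200 < 1 for every player regardless of endowment, so the Nash equilibrium is zero contribution and the group total is Σ E_j = 10 + 48 + 22 + 27 + 59 + 52 + 55 + 47 + 46 + 38 = 404.
Each contributed unit returns 1.200 to the group, so the social optimum is full contribution by everyone: group total = 1.200 × 404 = 484.80.
Efficiency loss = (1.200 − 1) × 404 = 80.80.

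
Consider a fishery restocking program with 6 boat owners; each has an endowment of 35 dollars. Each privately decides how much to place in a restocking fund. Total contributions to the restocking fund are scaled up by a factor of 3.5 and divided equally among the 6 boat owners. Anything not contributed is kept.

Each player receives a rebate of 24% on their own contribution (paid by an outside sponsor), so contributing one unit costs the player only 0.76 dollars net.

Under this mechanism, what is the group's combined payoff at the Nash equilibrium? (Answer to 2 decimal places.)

210.00 dollars

Even with the mechanism, each unit contributed returns only (3.5/6) / 0.76 = 0.7675 per unit of net cost, so contributing nothing is still dominant.
Everyone keeps their endowment and the group total is 6 × 35 = 210.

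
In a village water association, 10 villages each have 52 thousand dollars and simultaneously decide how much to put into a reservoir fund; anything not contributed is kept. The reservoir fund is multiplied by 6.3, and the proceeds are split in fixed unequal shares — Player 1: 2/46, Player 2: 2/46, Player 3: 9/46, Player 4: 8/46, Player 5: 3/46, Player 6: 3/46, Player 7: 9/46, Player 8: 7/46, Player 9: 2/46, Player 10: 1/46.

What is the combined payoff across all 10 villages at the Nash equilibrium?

1346.80 thousand dollars

For player j, contributing a unit is worthwhile iff 6.3 × (j's share) ≥ 1, i.e. iff j's share is at least 0.1587.
The shares above 0.1587 belong to Player 3, Player 4 and Player 7, contributing 52 each; the remaining 7 contribute 0. Total contributed: 156.
The reservoir fund pays out 6.3 × 156 = 982.80 in total (split across the unequal shares, but the aggregate is all that matters for the group sum).
The 7 free-riders keep 52 each, adding 364. Group total = 364 + 982.80 = 1346.80.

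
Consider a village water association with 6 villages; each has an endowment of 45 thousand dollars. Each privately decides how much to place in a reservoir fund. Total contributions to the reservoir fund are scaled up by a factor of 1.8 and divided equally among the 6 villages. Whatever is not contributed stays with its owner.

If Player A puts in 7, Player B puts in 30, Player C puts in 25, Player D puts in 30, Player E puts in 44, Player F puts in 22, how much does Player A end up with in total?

85.40 thousand dollars

Total contributed: 7 + 30 + 25 + 30 + 44 + 22 = 158.
Each receives 1.8 × 158 / 6 = 47.40 from the reservoir fund.
Player A keeps 45 − 7 = 38, so Player A's payoff is 38 + 47.40 = 85.40.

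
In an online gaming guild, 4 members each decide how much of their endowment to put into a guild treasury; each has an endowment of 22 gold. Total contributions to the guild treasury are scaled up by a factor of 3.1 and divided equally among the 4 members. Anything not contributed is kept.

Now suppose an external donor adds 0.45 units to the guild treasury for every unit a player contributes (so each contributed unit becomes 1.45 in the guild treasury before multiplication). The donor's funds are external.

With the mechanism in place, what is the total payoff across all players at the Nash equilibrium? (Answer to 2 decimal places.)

With the mechanism, a contributed unit returns 3.1 × 1.45 / 4 = 1.1238 per unit of net cost to the contributor — now above 1 — so contributing fully is weakly dominant for every player.
So the Nash equilibrium is full contribution by all 4; the group earns 3.1 × 1.45 × 88 = 395.56.

395.56 gold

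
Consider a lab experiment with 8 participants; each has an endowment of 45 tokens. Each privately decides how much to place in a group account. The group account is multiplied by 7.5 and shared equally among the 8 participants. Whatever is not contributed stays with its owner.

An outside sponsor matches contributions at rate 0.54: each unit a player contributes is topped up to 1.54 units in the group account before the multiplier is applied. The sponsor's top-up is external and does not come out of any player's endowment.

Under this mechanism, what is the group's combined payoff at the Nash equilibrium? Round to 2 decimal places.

4158.00 tokens

With the mechanism, a contributed unit returns 7.5 × 1.54 / 8 = 1.4438 per unit of net cost to the contributor — now above 1 — so contributing fully is weakly dominant for every player.
So the Nash equilibrium is full contribution by all 8; the group earns 7.5 × 1.54 × 360 = 4158.00.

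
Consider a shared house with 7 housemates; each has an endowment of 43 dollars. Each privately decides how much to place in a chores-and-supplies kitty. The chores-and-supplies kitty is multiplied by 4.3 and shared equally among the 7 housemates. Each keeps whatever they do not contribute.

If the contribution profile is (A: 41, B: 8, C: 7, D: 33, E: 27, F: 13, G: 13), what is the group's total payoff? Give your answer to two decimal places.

Total contributed: 41 + 8 + 7 + 33 + 27 + 13 + 13 = 142; total kept: 7 × 43 − 142 = 159.
The chores-and-supplies kitty pays out 4.3 × 142 = 610.60 in aggregate.
Group total = 159 + 610.60 = 769.60.

769.60 dollars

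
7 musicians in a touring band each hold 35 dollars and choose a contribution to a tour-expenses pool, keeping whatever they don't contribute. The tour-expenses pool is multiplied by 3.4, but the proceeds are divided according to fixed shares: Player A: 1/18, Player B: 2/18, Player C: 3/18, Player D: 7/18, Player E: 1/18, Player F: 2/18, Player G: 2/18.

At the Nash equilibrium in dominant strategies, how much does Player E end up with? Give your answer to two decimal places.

41.61 dollars

For player j, contributing a unit is worthwhile iff 3.4 × (j's share) ≥ 1, i.e. iff j's share is at least 0.2941.
Player D alone (share 7/18) is above the threshold, contributing 35; the remaining 6 contribute 0. Total contributed: 35.
Player E keeps 35 and receives 3.4 × 35 × 1/18 = 6.61 from the tour-expenses pool, for a payoff of 41.61.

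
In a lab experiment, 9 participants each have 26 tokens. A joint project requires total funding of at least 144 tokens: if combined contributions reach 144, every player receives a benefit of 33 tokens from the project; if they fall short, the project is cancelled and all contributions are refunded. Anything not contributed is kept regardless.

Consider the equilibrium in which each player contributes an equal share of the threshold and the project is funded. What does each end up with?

Equal share of the threshold: 144/9 = 16.
At this profile no one gains by cutting their contribution: any cut drops the total below 144, the project is cancelled, contributions are refunded, and the deviator ends with 26, which is less than 26 − 16 + 33 = 43. Contributing more than 16 just wastes the excess. So contributing exactly 16 is a best response.
Each player's payoff: 26 − 16 + 33 = 43.

43 tokens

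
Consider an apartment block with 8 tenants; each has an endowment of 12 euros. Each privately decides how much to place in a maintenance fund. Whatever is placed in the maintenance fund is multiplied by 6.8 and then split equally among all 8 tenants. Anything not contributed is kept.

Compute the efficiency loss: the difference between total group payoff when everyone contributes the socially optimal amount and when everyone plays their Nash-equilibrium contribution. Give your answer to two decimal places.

Each contributed unit returns 6.8/8 = 0.8500 to its contributor — below 1 — so contributing 0 is dominant for every player. At the Nash equilibrium everyone keeps their 12, and the group total is 8 × 12 = 96.
Each contributed unit returns 6.800 to the group as a whole (0.8500 to each of 8 players), which exceeds 1, so the social optimum is full contribution: group total = 6.800 × 96 = 652.80.
Efficiency loss = 652.80 − 96 = 556.80.

556.80 euros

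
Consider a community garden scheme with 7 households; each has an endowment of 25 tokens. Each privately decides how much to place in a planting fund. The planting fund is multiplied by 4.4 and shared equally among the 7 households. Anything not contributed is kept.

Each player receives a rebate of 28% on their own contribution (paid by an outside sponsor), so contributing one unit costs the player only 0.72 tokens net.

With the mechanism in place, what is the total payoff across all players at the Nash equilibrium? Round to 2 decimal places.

175.00 tokens

With the mechanism, a contributed unit returns (4.4/7) / 0.72 = 0.8730 per unit of net cost — still below 1 — so contributing 0 remains dominant for every player.
At the Nash equilibrium no one contributes; group total payoff = 7 × 25 = 175.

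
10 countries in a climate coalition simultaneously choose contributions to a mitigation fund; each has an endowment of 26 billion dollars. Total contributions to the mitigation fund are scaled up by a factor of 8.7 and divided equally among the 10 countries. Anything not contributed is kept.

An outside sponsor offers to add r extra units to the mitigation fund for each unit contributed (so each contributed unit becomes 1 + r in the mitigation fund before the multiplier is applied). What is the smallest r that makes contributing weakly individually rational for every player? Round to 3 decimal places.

0.149

With matching at rate r, one contributed unit becomes (1 + r) in the mitigation fund and returns 8.7 × (1 + r) / 10 to the contributor.
Setting this equal to 1: 1 + r = 10/8.7 = 1.1494.
So the minimum matching rate is r = 1.1494 − 1 = 0.149.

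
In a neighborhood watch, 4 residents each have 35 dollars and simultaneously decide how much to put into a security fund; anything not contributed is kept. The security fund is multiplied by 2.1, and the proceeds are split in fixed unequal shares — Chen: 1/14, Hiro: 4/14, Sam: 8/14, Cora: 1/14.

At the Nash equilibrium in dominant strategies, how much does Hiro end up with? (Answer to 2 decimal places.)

Player j's private return per contributed unit is 2.1 × (j's share). Contributing is weakly dominant for j when that share is at least 1/2.1 = 0.4762, and contributing 0 is dominant otherwise.
Only Sam (8/14) clears that bar, contributing 35; the remaining 3 contribute 0. Total contributed: 35.
Hiro keeps 35 and receives 2.1 × 35 × 4/14 = 21.00 from the security fund, for a payoff of 56.00.

56.00 dollars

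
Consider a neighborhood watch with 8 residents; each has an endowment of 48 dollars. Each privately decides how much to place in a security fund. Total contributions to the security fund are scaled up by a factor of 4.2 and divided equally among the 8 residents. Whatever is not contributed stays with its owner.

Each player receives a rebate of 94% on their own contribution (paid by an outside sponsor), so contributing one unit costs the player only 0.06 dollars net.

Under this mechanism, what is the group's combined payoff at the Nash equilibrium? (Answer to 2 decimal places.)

1973.76 dollars

The effective private return per unit is now (4.2/8) / 0.06 = 8.7500 > 1, so every player's dominant strategy flips to full contribution.
At the Nash equilibrium everyone contributes 48. Group total payoff = 8 × (48 × 0.94 + 4.2 × 48) = 1973.76.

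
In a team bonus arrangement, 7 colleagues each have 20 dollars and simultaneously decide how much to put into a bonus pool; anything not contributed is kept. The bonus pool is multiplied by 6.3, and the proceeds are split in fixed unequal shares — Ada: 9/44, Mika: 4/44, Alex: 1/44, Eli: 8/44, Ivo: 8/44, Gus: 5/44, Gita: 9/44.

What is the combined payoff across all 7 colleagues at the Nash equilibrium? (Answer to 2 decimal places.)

For player j, contributing a unit is worthwhile iff 6.3 × (j's share) ≥ 1, i.e. iff j's share is at least 0.1587.
Ada, Eli, Ivo and Gita are above the threshold, contributing 20 each; the remaining 3 contribute 0. Total contributed: 80.
The bonus pool pays out 6.3 × 80 = 504.00 in total (split across the unequal shares, but the aggregate is all that matters for the group sum).
The 3 free-riders keep 20 each, adding 60. Group total = 60 + 504.00 = 564.00.

564.00 dollars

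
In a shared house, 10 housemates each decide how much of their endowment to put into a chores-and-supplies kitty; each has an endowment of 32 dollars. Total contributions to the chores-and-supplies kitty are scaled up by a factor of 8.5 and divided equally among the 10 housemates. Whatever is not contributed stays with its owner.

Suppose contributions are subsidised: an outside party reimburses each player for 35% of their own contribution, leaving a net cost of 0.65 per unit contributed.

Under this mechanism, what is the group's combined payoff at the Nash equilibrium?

With the mechanism, a contributed unit returns (8.5/10) / 0.65 = 1.3077 per unit of net cost to the contributor — now above 1 — so contributing fully is weakly dominant for every player.
So the Nash equilibrium is full contribution by all 10; the group earns 10 × (32 × 0.35 + 8.5 × 32) = 2832.00.

2832.00 dollars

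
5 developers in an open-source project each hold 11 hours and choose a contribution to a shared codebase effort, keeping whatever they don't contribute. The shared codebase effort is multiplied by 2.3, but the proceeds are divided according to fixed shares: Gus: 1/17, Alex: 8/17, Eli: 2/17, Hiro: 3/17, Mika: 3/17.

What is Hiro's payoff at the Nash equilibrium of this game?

15.46 hours

A player with share s gets back 2.3·s per unit contributed, so full contribution is dominant for anyone with s > 1/2.3 = 0.4348 and zero contribution is dominant for anyone below.
Only Alex (8/17) clears that bar, contributing 11; the remaining 4 contribute 0. Total contributed: 11.
Hiro keeps 11 and receives 2.3 × 11 × 3/17 = 4.46 from the shared codebase effort, for a payoff of 15.46.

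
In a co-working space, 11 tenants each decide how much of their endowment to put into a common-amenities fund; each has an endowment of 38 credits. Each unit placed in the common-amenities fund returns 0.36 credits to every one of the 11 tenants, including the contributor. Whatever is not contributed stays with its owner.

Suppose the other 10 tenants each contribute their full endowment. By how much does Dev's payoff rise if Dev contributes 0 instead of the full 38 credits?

Switching from a contribution of 38 to 0 lets Dev keep an extra 38 credits, but lowers the common-amenities fund by 38, which costs Dev their own share of that drop: 0.36 × 38 = 13.68.
Net gain = 38 − 13.68 = 24.32. The private return per contributed unit (0.36) is below 1, so free-riding is indeed the best response regardless of what the others do.

24.32 credits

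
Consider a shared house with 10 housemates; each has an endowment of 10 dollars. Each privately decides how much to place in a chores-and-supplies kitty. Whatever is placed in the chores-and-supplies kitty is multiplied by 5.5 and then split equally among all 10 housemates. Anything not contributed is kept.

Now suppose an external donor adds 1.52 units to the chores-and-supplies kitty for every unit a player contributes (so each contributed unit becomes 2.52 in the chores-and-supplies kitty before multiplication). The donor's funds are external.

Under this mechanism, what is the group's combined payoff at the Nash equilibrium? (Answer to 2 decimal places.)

The effective private return per unit is now 5.5 × 2.52 / 10 = 1.3860 > 1, so every player's dominant strategy flips to full contribution.
So the Nash equilibrium is full contribution by all 10; the group earns 5.5 × 2.52 × 100 = 1386.00.

1386.00 dollars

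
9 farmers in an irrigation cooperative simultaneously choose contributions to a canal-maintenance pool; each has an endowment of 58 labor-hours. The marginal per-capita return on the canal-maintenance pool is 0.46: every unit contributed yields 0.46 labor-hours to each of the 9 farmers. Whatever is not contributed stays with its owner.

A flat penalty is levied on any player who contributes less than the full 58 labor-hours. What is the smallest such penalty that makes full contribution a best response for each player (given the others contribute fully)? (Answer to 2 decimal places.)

Given the others contribute fully, the best deviation is to contribute 0 (any partial contribution still incurs the fine and gives up units whose private return 0.46 is below 1).
Deviating from 58 to 0 saves 58 labor-hours but forfeits the deviator's share of the drop in the canal-maintenance pool: 0.46 × 58 = 26.68.
So the deviation gain is 58 − 26.68 = 31.32, and the fine must be at least 31.32 labor-hours to wipe it out.

31.32 labor-hours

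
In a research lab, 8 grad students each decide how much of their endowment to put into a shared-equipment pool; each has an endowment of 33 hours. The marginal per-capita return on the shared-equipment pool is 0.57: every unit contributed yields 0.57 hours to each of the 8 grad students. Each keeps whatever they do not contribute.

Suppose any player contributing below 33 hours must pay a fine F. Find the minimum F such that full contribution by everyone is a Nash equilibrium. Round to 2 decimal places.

14.19 hours

Given the others contribute fully, the best deviation is to contribute 0 (any partial contribution still incurs the fine and gives up units whose private return 0.57 is below 1).
Deviating from 33 to 0 saves 33 hours but forfeits the deviator's share of the drop in the shared-equipment pool: 0.57 × 33 = 18.81.
So the deviation gain is 33 − 18.81 = 14.19, and the fine must be at least 14.19 hours to wipe it out.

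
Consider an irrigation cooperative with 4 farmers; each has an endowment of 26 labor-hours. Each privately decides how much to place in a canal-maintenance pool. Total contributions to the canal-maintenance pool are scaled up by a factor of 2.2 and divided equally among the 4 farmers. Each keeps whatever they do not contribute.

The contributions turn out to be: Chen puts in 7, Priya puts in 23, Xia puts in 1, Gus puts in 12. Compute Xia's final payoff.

48.65 labor-hours

Total contributed: 7 + 23 + 1 + 12 = 43.
Each receives 2.2 × 43 / 4 = 23.65 from the canal-maintenance pool.
Xia keeps 26 − 1 = 25, so Xia's payoff is 25 + 23.65 = 48.65.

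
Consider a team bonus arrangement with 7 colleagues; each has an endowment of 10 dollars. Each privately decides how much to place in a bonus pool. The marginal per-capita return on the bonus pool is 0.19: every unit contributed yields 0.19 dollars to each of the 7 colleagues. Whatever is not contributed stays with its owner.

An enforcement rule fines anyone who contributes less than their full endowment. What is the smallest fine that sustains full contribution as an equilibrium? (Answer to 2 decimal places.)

Given the others contribute fully, the best deviation is to contribute 0 (any partial contribution still incurs the fine and gives up units whose private return 0.19 is below 1).
Deviating from 10 to 0 saves 10 dollars but forfeits the deviator's share of the drop in the bonus pool: 0.19 × 10 = 1.90.
So the deviation gain is 10 − 1.90 = 8.10, and the fine must be at least 8.10 dollars to wipe it out.

8.10 dollars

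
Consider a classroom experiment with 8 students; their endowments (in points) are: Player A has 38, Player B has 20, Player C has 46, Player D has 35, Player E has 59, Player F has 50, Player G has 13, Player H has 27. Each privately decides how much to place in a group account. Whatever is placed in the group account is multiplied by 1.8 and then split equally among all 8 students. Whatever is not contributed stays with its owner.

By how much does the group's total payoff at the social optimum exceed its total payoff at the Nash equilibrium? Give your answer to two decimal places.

The private return per contributed unit is 1.8/8 = 0.2250 < 1 for every player regardless of endowment, so the Nash equilibrium is zero contribution and the group total is Σ E_j = 38 + 20 + 46 + 35 + 59 + 50 + 13 + 27 = 288.
Each contributed unit returns 1.800 to the group, so the social optimum is full contribution by everyone: group total = 1.800 × 288 = 518.40.
Efficiency loss = (1.800 − 1) × 288 = 230.40.

230.40 points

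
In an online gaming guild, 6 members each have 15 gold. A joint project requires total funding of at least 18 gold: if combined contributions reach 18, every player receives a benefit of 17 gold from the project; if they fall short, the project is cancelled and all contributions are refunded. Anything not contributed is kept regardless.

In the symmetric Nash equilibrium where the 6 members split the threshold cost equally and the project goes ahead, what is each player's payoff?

Equal share of the threshold: 18/6 = 3.
At this profile no one gains by cutting their contribution: any cut drops the total below 18, the project is cancelled, contributions are refunded, and the deviator ends with 15, which is less than 15 − 3 + 17 = 29. Contributing more than 3 just wastes the excess. So contributing exactly 3 is a best response.
Each player's payoff: 15 − 3 + 17 = 29.

29 gold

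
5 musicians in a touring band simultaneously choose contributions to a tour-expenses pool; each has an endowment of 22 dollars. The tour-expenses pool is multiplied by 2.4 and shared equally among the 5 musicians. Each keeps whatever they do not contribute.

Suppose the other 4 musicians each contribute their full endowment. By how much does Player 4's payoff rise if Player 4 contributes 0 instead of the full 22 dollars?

11.44 dollars

Switching from a contribution of 22 to 0 lets Player 4 keep an extra 22 dollars, but lowers the tour-expenses pool by 22, which costs Player 4 their own share of that drop: 2.4/5 × 22 = 10.56.
Net gain = 22 − 10.56 = 11.44. The private return per contributed unit (0.4800) is below 1, so free-riding is indeed the best response regardless of what the others do.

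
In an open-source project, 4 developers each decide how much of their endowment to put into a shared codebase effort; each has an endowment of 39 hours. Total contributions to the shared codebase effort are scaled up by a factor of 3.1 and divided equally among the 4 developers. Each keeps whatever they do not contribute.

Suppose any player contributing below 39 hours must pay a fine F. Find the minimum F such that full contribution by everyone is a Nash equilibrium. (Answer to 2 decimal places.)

8.78 hours

Given the others contribute fully, the best deviation is to contribute 0 (any partial contribution still incurs the fine and gives up units whose private return 0.7750 is below 1).
Deviating from 39 to 0 saves 39 hours but forfeits the deviator's share of the drop in the shared codebase effort: 3.1/4 × 39 = 30.22.
So the deviation gain is 39 − 30.22 = 8.78, and the fine must be at least 8.78 hours to wipe it out.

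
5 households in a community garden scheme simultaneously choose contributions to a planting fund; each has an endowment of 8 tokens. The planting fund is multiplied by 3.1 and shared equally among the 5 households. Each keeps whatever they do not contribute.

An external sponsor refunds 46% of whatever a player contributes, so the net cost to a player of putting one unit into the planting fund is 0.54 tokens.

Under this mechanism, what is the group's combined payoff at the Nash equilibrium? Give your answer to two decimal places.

142.40 tokens

Under the mechanism each unit contributed yields (3.1/5) / 0.54 = 1.1481 back to its contributor per unit of net cost, which exceeds 1, making full contribution the dominant choice for everyone.
At the Nash equilibrium everyone contributes 8. Group total payoff = 5 × (8 × 0.46 + 3.1 × 8) = 142.40.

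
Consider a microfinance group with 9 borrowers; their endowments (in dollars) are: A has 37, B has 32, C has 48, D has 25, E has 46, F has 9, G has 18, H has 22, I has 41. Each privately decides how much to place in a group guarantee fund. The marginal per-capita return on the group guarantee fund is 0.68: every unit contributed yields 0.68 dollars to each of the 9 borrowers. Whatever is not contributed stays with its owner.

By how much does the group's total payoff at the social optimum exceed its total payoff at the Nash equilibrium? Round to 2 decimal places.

1423.36 dollars

The private return per contributed unit is 0.68 < 1 for everyone, so the Nash equilibrium is zero contribution and the group total is Σ E_j = 37 + 32 + 48 + 25 + 46 + 9 + 18 + 22 + 41 = 278.
Each contributed unit returns 6.120 to the group, so the social optimum is full contribution by everyone: group total = 6.120 × 278 = 1701.36.
Efficiency loss = (6.120 − 1) × 278 = 1423.36.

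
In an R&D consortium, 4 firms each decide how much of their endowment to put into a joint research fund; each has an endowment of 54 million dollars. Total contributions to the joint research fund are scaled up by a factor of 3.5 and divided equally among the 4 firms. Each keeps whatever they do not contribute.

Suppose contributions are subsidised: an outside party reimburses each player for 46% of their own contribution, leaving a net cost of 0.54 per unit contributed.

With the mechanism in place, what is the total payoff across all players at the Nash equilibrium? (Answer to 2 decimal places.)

855.36 million dollars

With the mechanism, a contributed unit returns (3.5/4) / 0.54 = 1.6204 per unit of net cost to the contributor — now above 1 — so contributing fully is weakly dominant for every player.
At the Nash equilibrium everyone contributes 54. Group total payoff = 4 × (54 × 0.46 + 3.5 × 54) = 855.36.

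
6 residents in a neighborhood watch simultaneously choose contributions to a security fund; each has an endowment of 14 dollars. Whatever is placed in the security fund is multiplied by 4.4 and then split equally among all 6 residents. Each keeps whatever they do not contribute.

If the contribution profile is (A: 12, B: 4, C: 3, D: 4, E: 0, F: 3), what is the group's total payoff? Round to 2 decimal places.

172.40 dollars

Total contributed: 12 + 4 + 3 + 4 + 0 + 3 = 26; total kept: 6 × 14 − 26 = 58.
The security fund pays out 4.4 × 26 = 114.40 in aggregate.
Group total = 58 + 114.40 = 172.40.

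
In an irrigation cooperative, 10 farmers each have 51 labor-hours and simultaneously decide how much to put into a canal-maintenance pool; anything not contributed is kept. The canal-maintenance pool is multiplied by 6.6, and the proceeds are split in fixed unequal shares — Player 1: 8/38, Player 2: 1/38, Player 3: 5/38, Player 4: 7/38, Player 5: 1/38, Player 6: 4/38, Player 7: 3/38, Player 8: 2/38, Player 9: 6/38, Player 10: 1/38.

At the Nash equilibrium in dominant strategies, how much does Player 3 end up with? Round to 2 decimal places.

For player j, contributing a unit is worthwhile iff 6.6 × (j's share) ≥ 1, i.e. iff j's share is at least 0.1515.
The shares above 0.1515 belong to Player 1, Player 4 and Player 9, contributing 51 each; the remaining 7 contribute 0. Total contributed: 153.
Player 3 keeps 51 and receives 6.6 × 153 × 5/38 = 132.87 from the canal-maintenance pool, for a payoff of 183.87.

183.87 labor-hours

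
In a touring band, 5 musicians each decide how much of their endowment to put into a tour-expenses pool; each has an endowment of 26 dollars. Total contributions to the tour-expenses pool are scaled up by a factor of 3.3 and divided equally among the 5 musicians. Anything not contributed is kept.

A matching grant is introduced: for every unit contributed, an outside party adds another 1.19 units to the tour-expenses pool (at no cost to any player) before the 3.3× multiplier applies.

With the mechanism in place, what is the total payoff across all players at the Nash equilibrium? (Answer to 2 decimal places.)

939.51 dollars

The effective private return per unit is now 3.3 × 2.19 / 5 = 1.4454 > 1, so every player's dominant strategy flips to full contribution.
At the Nash equilibrium everyone contributes 26. Group total payoff = 3.3 × 2.19 × 130 = 939.51.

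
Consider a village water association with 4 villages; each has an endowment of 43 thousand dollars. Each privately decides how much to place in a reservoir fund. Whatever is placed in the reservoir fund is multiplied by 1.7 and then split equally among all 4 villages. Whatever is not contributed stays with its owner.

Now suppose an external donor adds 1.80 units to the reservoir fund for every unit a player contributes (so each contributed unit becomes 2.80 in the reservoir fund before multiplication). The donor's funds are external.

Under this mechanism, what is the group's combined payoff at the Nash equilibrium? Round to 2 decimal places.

The effective private return per unit is now 1.7 × 2.80 / 4 = 1.1900 > 1, so every player's dominant strategy flips to full contribution.
So the Nash equilibrium is full contribution by all 4; the group earns 1.7 × 2.80 × 172 = 818.72.

818.72 thousand dollars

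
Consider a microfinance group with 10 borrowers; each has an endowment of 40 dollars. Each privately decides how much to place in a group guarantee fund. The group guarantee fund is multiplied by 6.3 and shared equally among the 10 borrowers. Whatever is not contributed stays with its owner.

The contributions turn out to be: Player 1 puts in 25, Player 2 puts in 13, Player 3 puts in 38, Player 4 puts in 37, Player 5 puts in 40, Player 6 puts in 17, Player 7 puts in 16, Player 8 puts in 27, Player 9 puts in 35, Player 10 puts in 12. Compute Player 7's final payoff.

187.80 dollars

Total contributed: 25 + 13 + 38 + 37 + 40 + 17 + 16 + 27 + 35 + 12 = 260.
Each receives 6.3 × 260 / 10 = 163.80 from the group guarantee fund.
Player 7 keeps 40 − 16 = 24, so Player 7's payoff is 24 + 163.80 = 187.80.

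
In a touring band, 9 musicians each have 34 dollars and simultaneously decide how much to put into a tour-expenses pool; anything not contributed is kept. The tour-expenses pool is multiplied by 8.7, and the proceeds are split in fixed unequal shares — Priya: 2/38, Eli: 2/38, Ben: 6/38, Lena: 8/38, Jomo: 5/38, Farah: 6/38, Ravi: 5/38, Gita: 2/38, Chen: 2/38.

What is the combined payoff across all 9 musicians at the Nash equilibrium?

Player j's private return per contributed unit is 8.7 × (j's share). Contributing is weakly dominant for j when that share is at least 1/8.7 = 0.1149, and contributing 0 is dominant otherwise.
Ben, Lena, Jomo, Farah and Ravi clear that bar, contributing 34 each; the remaining 4 contribute 0. Total contributed: 170.
The tour-expenses pool pays out 8.7 × 170 = 1479.00 in total (split across the unequal shares, but the aggregate is all that matters for the group sum).
The 4 free-riders keep 34 each, adding 136. Group total = 136 + 1479.00 = 1615.00.

1615.00 dollars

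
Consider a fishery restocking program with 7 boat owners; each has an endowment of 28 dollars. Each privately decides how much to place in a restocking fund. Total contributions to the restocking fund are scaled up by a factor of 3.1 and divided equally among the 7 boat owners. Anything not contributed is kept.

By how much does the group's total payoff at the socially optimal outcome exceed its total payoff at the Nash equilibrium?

Each contributed unit returns 3.1/7 = 0.4429 to its contributor — below 1 — so contributing 0 is dominant for every player. At the Nash equilibrium everyone keeps their 28, and the group total is 7 × 28 = 196.
Each contributed unit returns 3.100 to the group as a whole (0.4429 to each of 7 players), which exceeds 1, so the social optimum is full contribution: group total = 3.100 × 196 = 607.60.
Efficiency loss = 607.60 − 196 = 411.60.

411.60 dollars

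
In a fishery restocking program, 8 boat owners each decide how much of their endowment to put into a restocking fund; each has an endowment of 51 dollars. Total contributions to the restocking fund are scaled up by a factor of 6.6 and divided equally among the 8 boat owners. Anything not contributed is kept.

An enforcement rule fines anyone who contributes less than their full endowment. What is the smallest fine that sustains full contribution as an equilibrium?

8.93 dollars

Given the others contribute fully, the best deviation is to contribute 0 (any partial contribution still incurs the fine and gives up units whose private return 0.8250 is below 1).
Deviating from 51 to 0 saves 51 dollars but forfeits the deviator's share of the drop in the restocking fund: 6.6/8 × 51 = 42.07.
So the deviation gain is 51 − 42.07 = 8.93, and the fine must be at least 8.93 dollars to wipe it out.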